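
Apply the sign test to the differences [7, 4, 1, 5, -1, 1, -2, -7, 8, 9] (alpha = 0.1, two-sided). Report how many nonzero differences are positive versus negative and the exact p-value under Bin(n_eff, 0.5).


Step 1: Discard zero differences. Original n = 10; n_eff = number of nonzero differences = 10.
Nonzero differences (with sign): +7, +4, +1, +5, -1, +1, -2, -7, +8, +9
Step 2: Count signs: positive = 7, negative = 3.
Step 3: Under H0: P(positive) = 0.5, so the number of positives S ~ Bin(10, 0.5).
Step 4: Two-sided exact p-value = sum of Bin(10,0.5) probabilities at or below the observed probability = 0.343750.
Step 5: alpha = 0.1. fail to reject H0.

n_eff = 10, pos = 7, neg = 3, p = 0.343750, fail to reject H0.


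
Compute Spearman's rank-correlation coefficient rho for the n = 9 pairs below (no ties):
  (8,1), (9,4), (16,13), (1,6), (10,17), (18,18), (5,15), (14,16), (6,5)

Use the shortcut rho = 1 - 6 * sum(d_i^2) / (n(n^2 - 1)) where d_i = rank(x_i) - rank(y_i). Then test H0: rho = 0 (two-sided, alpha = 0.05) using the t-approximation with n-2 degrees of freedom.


Step 1: Rank x and y separately (midranks; no ties here).
rank(x): 8->4, 9->5, 16->8, 1->1, 10->6, 18->9, 5->2, 14->7, 6->3
rank(y): 1->1, 4->2, 13->5, 6->4, 17->8, 18->9, 15->6, 16->7, 5->3
Step 2: d_i = R_x(i) - R_y(i); compute d_i^2.
  (4-1)^2=9, (5-2)^2=9, (8-5)^2=9, (1-4)^2=9, (6-8)^2=4, (9-9)^2=0, (2-6)^2=16, (7-7)^2=0, (3-3)^2=0
sum(d^2) = 56.
Step 3: rho = 1 - 6*56 / (9*(9^2 - 1)) = 1 - 336/720 = 0.533333.
Step 4: Under H0, t = rho * sqrt((n-2)/(1-rho^2)) = 1.6681 ~ t(7).
Step 5: Two-sided p-value from the t-distribution with 7 df = 0.139227.
Step 6: alpha = 0.05. fail to reject H0.

rho = 0.5333, p = 0.139227, fail to reject H0 at alpha = 0.05.


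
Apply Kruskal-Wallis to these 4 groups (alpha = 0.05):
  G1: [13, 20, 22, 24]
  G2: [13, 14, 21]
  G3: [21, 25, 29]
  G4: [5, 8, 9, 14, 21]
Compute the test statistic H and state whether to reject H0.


Step 1: Combine all N = 15 observations and assign midranks.
sorted (value, group, rank): (5,G4,1), (8,G4,2), (9,G4,3), (13,G1,4.5), (13,G2,4.5), (14,G2,6.5), (14,G4,6.5), (20,G1,8), (21,G2,10), (21,G3,10), (21,G4,10), (22,G1,12), (24,G1,13), (25,G3,14), (29,G3,15)
Step 2: Sum ranks within each group.
R_1 = 37.5 (n_1 = 4)
R_2 = 21 (n_2 = 3)
R_3 = 39 (n_3 = 3)
R_4 = 22.5 (n_4 = 5)
Step 3: H = 12/(N(N+1)) * sum(R_i^2/n_i) - 3(N+1)
     = 12/(15*16) * (37.5^2/4 + 21^2/3 + 39^2/3 + 22.5^2/5) - 3*16
     = 0.050000 * 1106.81 - 48
     = 7.340625.
Step 4: Ties present; correction factor C = 1 - 36/(15^3 - 15) = 0.989286. Corrected H = 7.340625 / 0.989286 = 7.420126.
Step 5: Under H0, H ~ chi^2(3); p-value = 0.059647.
Step 6: alpha = 0.05. fail to reject H0.

H = 7.4201, df = 3, p = 0.059647, fail to reject H0.


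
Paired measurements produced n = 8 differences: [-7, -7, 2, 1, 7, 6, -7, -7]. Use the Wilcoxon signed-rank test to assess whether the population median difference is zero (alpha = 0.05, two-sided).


Step 1: Drop any zero differences (none here) and take |d_i|.
|d| = [7, 7, 2, 1, 7, 6, 7, 7]
Step 2: Midrank |d_i| (ties get averaged ranks).
ranks: |7|->6, |7|->6, |2|->2, |1|->1, |7|->6, |6|->3, |7|->6, |7|->6
Step 3: Attach original signs; sum ranks with positive sign and with negative sign.
W+ = 2 + 1 + 6 + 3 = 12
W- = 6 + 6 + 6 + 6 = 24
(Check: W+ + W- = 36 should equal n(n+1)/2 = 36.)
Step 4: Test statistic W = min(W+, W-) = 12.
Step 5: Ties in |d|, so use the tie-corrected normal approximation.
        E[W] = n(n+1)/4 = 8*9/4 = 18.
        Tie groups: |d|=7 (t=5); sum(t^3 - t) = 120.
        Var[W] = n(n+1)(2n+1)/24 - sum(t^3-t)/48 = 1224/24 - 120/48 = 48.5.
        z = (W - E[W]) / sqrt(Var[W]) = (12 - 18) / 6.9642 = -0.8615.
        Two-sided p = 2*Phi(z) = 0.388935.
Step 6: alpha = 0.05. fail to reject H0.

W+ = 12, W- = 24, W = min = 12, p = 0.388935, fail to reject H0.


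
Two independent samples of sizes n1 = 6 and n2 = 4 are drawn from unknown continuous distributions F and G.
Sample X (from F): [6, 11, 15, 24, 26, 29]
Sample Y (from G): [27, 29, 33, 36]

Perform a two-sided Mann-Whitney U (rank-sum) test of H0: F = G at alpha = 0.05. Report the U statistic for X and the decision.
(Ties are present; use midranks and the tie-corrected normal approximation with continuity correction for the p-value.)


Step 1: Combine and sort all 10 observations; assign midranks.
sorted (value, group): (6,X), (11,X), (15,X), (24,X), (26,X), (27,Y), (29,X), (29,Y), (33,Y), (36,Y)
ranks: 6->1, 11->2, 15->3, 24->4, 26->5, 27->6, 29->7.5, 29->7.5, 33->9, 36->10
Step 2: Rank sum for X: R1 = 1 + 2 + 3 + 4 + 5 + 7.5 = 22.5.
Step 3: U_X = R1 - n1(n1+1)/2 = 22.5 - 6*7/2 = 22.5 - 21 = 1.5.
       U_Y = n1*n2 - U_X = 24 - 1.5 = 22.5.
Step 4: Ties are present, so use the tie-corrected normal approximation (with continuity correction) for the p-value.
Step 5: p-value = 0.032476; compare to alpha = 0.05. reject H0.

U_X = 1.5, p = 0.032476, reject H0 at alpha = 0.05.


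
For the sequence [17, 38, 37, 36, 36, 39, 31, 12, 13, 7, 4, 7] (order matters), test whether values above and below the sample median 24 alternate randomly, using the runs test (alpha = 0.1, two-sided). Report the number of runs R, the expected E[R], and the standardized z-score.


Step 1: Compute median = 24; label A = above, B = below.
Labels in order: BAAAAAABBBBB  (n_A = 6, n_B = 6)
Step 2: Count runs R = 3.
Step 3: Under H0 (random ordering), E[R] = 2*n_A*n_B/(n_A+n_B) + 1 = 2*6*6/12 + 1 = 7.0000.
        Var[R] = 2*n_A*n_B*(2*n_A*n_B - n_A - n_B) / ((n_A+n_B)^2 * (n_A+n_B-1)) = 4320/1584 = 2.7273.
        SD[R] = 1.6514.
Step 4: Continuity-corrected z = (R + 0.5 - E[R]) / SD[R] = (3 + 0.5 - 7.0000) / 1.6514 = -2.1194.
Step 5: Two-sided p-value via normal approximation = 2*(1 - Phi(|z|)) = 0.034060.
Step 6: alpha = 0.1. reject H0.

R = 3, z = -2.1194, p = 0.034060, reject H0.


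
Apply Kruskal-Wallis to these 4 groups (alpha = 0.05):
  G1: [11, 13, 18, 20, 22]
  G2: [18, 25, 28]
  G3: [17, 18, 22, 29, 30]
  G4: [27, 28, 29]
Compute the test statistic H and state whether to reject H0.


Step 1: Combine all N = 16 observations and assign midranks.
sorted (value, group, rank): (11,G1,1), (13,G1,2), (17,G3,3), (18,G1,5), (18,G2,5), (18,G3,5), (20,G1,7), (22,G1,8.5), (22,G3,8.5), (25,G2,10), (27,G4,11), (28,G2,12.5), (28,G4,12.5), (29,G3,14.5), (29,G4,14.5), (30,G3,16)
Step 2: Sum ranks within each group.
R_1 = 23.5 (n_1 = 5)
R_2 = 27.5 (n_2 = 3)
R_3 = 47 (n_3 = 5)
R_4 = 38 (n_4 = 3)
Step 3: H = 12/(N(N+1)) * sum(R_i^2/n_i) - 3(N+1)
     = 12/(16*17) * (23.5^2/5 + 27.5^2/3 + 47^2/5 + 38^2/3) - 3*17
     = 0.044118 * 1285.67 - 51
     = 5.720588.
Step 4: Ties present; correction factor C = 1 - 42/(16^3 - 16) = 0.989706. Corrected H = 5.720588 / 0.989706 = 5.780089.
Step 5: Under H0, H ~ chi^2(3); p-value = 0.122814.
Step 6: alpha = 0.05. fail to reject H0.

H = 5.7801, df = 3, p = 0.122814, fail to reject H0.


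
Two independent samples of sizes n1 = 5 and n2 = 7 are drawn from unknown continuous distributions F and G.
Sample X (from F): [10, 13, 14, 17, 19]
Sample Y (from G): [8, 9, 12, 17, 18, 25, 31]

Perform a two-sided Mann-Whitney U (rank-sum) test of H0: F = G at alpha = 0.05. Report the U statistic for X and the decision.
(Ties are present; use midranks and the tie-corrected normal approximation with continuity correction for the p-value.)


Step 1: Combine and sort all 12 observations; assign midranks.
sorted (value, group): (8,Y), (9,Y), (10,X), (12,Y), (13,X), (14,X), (17,X), (17,Y), (18,Y), (19,X), (25,Y), (31,Y)
ranks: 8->1, 9->2, 10->3, 12->4, 13->5, 14->6, 17->7.5, 17->7.5, 18->9, 19->10, 25->11, 31->12
Step 2: Rank sum for X: R1 = 3 + 5 + 6 + 7.5 + 10 = 31.5.
Step 3: U_X = R1 - n1(n1+1)/2 = 31.5 - 5*6/2 = 31.5 - 15 = 16.5.
       U_Y = n1*n2 - U_X = 35 - 16.5 = 18.5.
Step 4: Ties are present, so use the tie-corrected normal approximation (with continuity correction) for the p-value.
Step 5: p-value = 0.935170; compare to alpha = 0.05. fail to reject H0.

U_X = 16.5, p = 0.935170, fail to reject H0 at alpha = 0.05.


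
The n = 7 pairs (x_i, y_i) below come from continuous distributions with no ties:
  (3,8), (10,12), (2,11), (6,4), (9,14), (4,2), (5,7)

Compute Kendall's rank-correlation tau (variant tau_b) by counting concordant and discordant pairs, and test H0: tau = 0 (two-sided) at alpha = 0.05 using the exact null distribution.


Step 1: Enumerate the 21 unordered pairs (i,j) with i<j and classify each by sign(x_j-x_i) * sign(y_j-y_i).
  (1,2):dx=+7,dy=+4->C; (1,3):dx=-1,dy=+3->D; (1,4):dx=+3,dy=-4->D; (1,5):dx=+6,dy=+6->C
  (1,6):dx=+1,dy=-6->D; (1,7):dx=+2,dy=-1->D; (2,3):dx=-8,dy=-1->C; (2,4):dx=-4,dy=-8->C
  (2,5):dx=-1,dy=+2->D; (2,6):dx=-6,dy=-10->C; (2,7):dx=-5,dy=-5->C; (3,4):dx=+4,dy=-7->D
  (3,5):dx=+7,dy=+3->C; (3,6):dx=+2,dy=-9->D; (3,7):dx=+3,dy=-4->D; (4,5):dx=+3,dy=+10->C
  (4,6):dx=-2,dy=-2->C; (4,7):dx=-1,dy=+3->D; (5,6):dx=-5,dy=-12->C; (5,7):dx=-4,dy=-7->C
  (6,7):dx=+1,dy=+5->C
Step 2: C = 12, D = 9, total pairs = 21.
Step 3: tau = (C - D)/(n(n-1)/2) = (12 - 9)/21 = 0.142857.
Step 4: Exact two-sided p-value (enumerate n! = 5040 permutations of y under H0): p = 0.772619.
Step 5: alpha = 0.05. fail to reject H0.

tau_b = 0.1429 (C=12, D=9), p = 0.772619, fail to reject H0.


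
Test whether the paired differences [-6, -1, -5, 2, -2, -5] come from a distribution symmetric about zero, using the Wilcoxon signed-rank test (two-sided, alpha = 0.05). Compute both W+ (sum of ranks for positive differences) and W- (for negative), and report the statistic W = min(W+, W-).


Step 1: Drop any zero differences (none here) and take |d_i|.
|d| = [6, 1, 5, 2, 2, 5]
Step 2: Midrank |d_i| (ties get averaged ranks).
ranks: |6|->6, |1|->1, |5|->4.5, |2|->2.5, |2|->2.5, |5|->4.5
Step 3: Attach original signs; sum ranks with positive sign and with negative sign.
W+ = 2.5 = 2.5
W- = 6 + 1 + 4.5 + 2.5 + 4.5 = 18.5
(Check: W+ + W- = 21 should equal n(n+1)/2 = 21.)
Step 4: Test statistic W = min(W+, W-) = 2.5.
Step 5: Ties in |d|, so use the tie-corrected normal approximation.
        E[W] = n(n+1)/4 = 6*7/4 = 10.5.
        Tie groups: |d|=2 (t=2), |d|=5 (t=2); sum(t^3 - t) = 12.
        Var[W] = n(n+1)(2n+1)/24 - sum(t^3-t)/48 = 546/24 - 12/48 = 22.5.
        z = (W - E[W]) / sqrt(Var[W]) = (2.5 - 10.5) / 4.7434 = -1.6865.
        Two-sided p = 2*Phi(z) = 0.091690.
Step 6: alpha = 0.05. fail to reject H0.

W+ = 2.5, W- = 18.5, W = min = 2.5, p = 0.091690, fail to reject H0.


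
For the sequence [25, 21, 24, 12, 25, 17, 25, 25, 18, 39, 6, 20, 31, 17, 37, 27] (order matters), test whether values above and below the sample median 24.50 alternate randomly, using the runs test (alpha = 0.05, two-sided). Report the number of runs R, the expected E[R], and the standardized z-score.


Step 1: Compute median = 24.50; label A = above, B = below.
Labels in order: ABBBABAABABBABAA  (n_A = 8, n_B = 8)
Step 2: Count runs R = 11.
Step 3: Under H0 (random ordering), E[R] = 2*n_A*n_B/(n_A+n_B) + 1 = 2*8*8/16 + 1 = 9.0000.
        Var[R] = 2*n_A*n_B*(2*n_A*n_B - n_A - n_B) / ((n_A+n_B)^2 * (n_A+n_B-1)) = 14336/3840 = 3.7333.
        SD[R] = 1.9322.
Step 4: Continuity-corrected z = (R - 0.5 - E[R]) / SD[R] = (11 - 0.5 - 9.0000) / 1.9322 = 0.7763.
Step 5: Two-sided p-value via normal approximation = 2*(1 - Phi(|z|)) = 0.437558.
Step 6: alpha = 0.05. fail to reject H0.

R = 11, z = 0.7763, p = 0.437558, fail to reject H0.


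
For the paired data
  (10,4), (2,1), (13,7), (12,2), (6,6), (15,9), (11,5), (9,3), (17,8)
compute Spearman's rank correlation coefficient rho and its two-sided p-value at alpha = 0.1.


Step 1: Rank x and y separately (midranks; no ties here).
rank(x): 10->4, 2->1, 13->7, 12->6, 6->2, 15->8, 11->5, 9->3, 17->9
rank(y): 4->4, 1->1, 7->7, 2->2, 6->6, 9->9, 5->5, 3->3, 8->8
Step 2: d_i = R_x(i) - R_y(i); compute d_i^2.
  (4-4)^2=0, (1-1)^2=0, (7-7)^2=0, (6-2)^2=16, (2-6)^2=16, (8-9)^2=1, (5-5)^2=0, (3-3)^2=0, (9-8)^2=1
sum(d^2) = 34.
Step 3: rho = 1 - 6*34 / (9*(9^2 - 1)) = 1 - 204/720 = 0.716667.
Step 4: Under H0, t = rho * sqrt((n-2)/(1-rho^2)) = 2.7188 ~ t(7).
Step 5: Two-sided p-value from the t-distribution with 7 df = 0.029818.
Step 6: alpha = 0.1. reject H0.

rho = 0.7167, p = 0.029818, reject H0 at alpha = 0.1.


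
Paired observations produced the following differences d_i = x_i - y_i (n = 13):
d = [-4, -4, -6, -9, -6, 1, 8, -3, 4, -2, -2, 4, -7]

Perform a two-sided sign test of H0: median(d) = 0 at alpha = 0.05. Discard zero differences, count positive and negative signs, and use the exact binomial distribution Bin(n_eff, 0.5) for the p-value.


Step 1: Discard zero differences. Original n = 13; n_eff = number of nonzero differences = 13.
Nonzero differences (with sign): -4, -4, -6, -9, -6, +1, +8, -3, +4, -2, -2, +4, -7
Step 2: Count signs: positive = 4, negative = 9.
Step 3: Under H0: P(positive) = 0.5, so the number of positives S ~ Bin(13, 0.5).
Step 4: Two-sided exact p-value = sum of Bin(13,0.5) probabilities at or below the observed probability = 0.266846.
Step 5: alpha = 0.05. fail to reject H0.

n_eff = 13, pos = 4, neg = 9, p = 0.266846, fail to reject H0.


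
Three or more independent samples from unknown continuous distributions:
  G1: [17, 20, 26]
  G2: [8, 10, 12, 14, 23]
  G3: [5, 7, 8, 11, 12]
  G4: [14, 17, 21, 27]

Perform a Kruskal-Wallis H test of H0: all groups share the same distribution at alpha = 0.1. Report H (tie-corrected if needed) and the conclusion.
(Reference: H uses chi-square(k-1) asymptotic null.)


Step 1: Combine all N = 17 observations and assign midranks.
sorted (value, group, rank): (5,G3,1), (7,G3,2), (8,G2,3.5), (8,G3,3.5), (10,G2,5), (11,G3,6), (12,G2,7.5), (12,G3,7.5), (14,G2,9.5), (14,G4,9.5), (17,G1,11.5), (17,G4,11.5), (20,G1,13), (21,G4,14), (23,G2,15), (26,G1,16), (27,G4,17)
Step 2: Sum ranks within each group.
R_1 = 40.5 (n_1 = 3)
R_2 = 40.5 (n_2 = 5)
R_3 = 20 (n_3 = 5)
R_4 = 52 (n_4 = 4)
Step 3: H = 12/(N(N+1)) * sum(R_i^2/n_i) - 3(N+1)
     = 12/(17*18) * (40.5^2/3 + 40.5^2/5 + 20^2/5 + 52^2/4) - 3*18
     = 0.039216 * 1630.8 - 54
     = 9.952941.
Step 4: Ties present; correction factor C = 1 - 24/(17^3 - 17) = 0.995098. Corrected H = 9.952941 / 0.995098 = 10.001970.
Step 5: Under H0, H ~ chi^2(3); p-value = 0.018549.
Step 6: alpha = 0.1. reject H0.

H = 10.0020, df = 3, p = 0.018549, reject H0.


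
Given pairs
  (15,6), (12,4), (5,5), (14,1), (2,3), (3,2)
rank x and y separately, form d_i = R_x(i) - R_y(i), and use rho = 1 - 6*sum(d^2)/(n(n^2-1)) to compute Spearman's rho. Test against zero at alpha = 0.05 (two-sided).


Step 1: Rank x and y separately (midranks; no ties here).
rank(x): 15->6, 12->4, 5->3, 14->5, 2->1, 3->2
rank(y): 6->6, 4->4, 5->5, 1->1, 3->3, 2->2
Step 2: d_i = R_x(i) - R_y(i); compute d_i^2.
  (6-6)^2=0, (4-4)^2=0, (3-5)^2=4, (5-1)^2=16, (1-3)^2=4, (2-2)^2=0
sum(d^2) = 24.
Step 3: rho = 1 - 6*24 / (6*(6^2 - 1)) = 1 - 144/210 = 0.314286.
Step 4: Under H0, t = rho * sqrt((n-2)/(1-rho^2)) = 0.6621 ~ t(4).
Step 5: Two-sided p-value from the t-distribution with 4 df = 0.544093.
Step 6: alpha = 0.05. fail to reject H0.

rho = 0.3143, p = 0.544093, fail to reject H0 at alpha = 0.05.


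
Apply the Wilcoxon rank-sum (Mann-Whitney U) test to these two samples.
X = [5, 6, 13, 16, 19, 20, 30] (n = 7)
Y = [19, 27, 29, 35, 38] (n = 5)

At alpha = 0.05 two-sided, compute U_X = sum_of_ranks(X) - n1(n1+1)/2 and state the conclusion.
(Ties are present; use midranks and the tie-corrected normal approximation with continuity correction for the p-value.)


Step 1: Combine and sort all 12 observations; assign midranks.
sorted (value, group): (5,X), (6,X), (13,X), (16,X), (19,X), (19,Y), (20,X), (27,Y), (29,Y), (30,X), (35,Y), (38,Y)
ranks: 5->1, 6->2, 13->3, 16->4, 19->5.5, 19->5.5, 20->7, 27->8, 29->9, 30->10, 35->11, 38->12
Step 2: Rank sum for X: R1 = 1 + 2 + 3 + 4 + 5.5 + 7 + 10 = 32.5.
Step 3: U_X = R1 - n1(n1+1)/2 = 32.5 - 7*8/2 = 32.5 - 28 = 4.5.
       U_Y = n1*n2 - U_X = 35 - 4.5 = 30.5.
Step 4: Ties are present, so use the tie-corrected normal approximation (with continuity correction) for the p-value.
Step 5: p-value = 0.041997; compare to alpha = 0.05. reject H0.

U_X = 4.5, p = 0.041997, reject H0 at alpha = 0.05.


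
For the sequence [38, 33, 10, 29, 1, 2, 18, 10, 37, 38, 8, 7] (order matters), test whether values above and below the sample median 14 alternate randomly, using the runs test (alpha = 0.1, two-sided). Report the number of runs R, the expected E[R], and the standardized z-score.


Step 1: Compute median = 14; label A = above, B = below.
Labels in order: AABABBABAABB  (n_A = 6, n_B = 6)
Step 2: Count runs R = 8.
Step 3: Under H0 (random ordering), E[R] = 2*n_A*n_B/(n_A+n_B) + 1 = 2*6*6/12 + 1 = 7.0000.
        Var[R] = 2*n_A*n_B*(2*n_A*n_B - n_A - n_B) / ((n_A+n_B)^2 * (n_A+n_B-1)) = 4320/1584 = 2.7273.
        SD[R] = 1.6514.
Step 4: Continuity-corrected z = (R - 0.5 - E[R]) / SD[R] = (8 - 0.5 - 7.0000) / 1.6514 = 0.3028.
Step 5: Two-sided p-value via normal approximation = 2*(1 - Phi(|z|)) = 0.762069.
Step 6: alpha = 0.1. fail to reject H0.

R = 8, z = 0.3028, p = 0.762069, fail to reject H0.


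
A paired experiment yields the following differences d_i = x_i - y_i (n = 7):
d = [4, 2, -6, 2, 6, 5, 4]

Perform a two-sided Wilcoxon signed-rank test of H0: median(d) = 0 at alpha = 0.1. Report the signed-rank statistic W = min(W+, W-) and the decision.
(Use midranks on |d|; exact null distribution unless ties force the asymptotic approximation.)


Step 1: Drop any zero differences (none here) and take |d_i|.
|d| = [4, 2, 6, 2, 6, 5, 4]
Step 2: Midrank |d_i| (ties get averaged ranks).
ranks: |4|->3.5, |2|->1.5, |6|->6.5, |2|->1.5, |6|->6.5, |5|->5, |4|->3.5
Step 3: Attach original signs; sum ranks with positive sign and with negative sign.
W+ = 3.5 + 1.5 + 1.5 + 6.5 + 5 + 3.5 = 21.5
W- = 6.5 = 6.5
(Check: W+ + W- = 28 should equal n(n+1)/2 = 28.)
Step 4: Test statistic W = min(W+, W-) = 6.5.
Step 5: Ties in |d|, so use the tie-corrected normal approximation.
        E[W] = n(n+1)/4 = 7*8/4 = 14.
        Tie groups: |d|=2 (t=2), |d|=4 (t=2), |d|=6 (t=2); sum(t^3 - t) = 18.
        Var[W] = n(n+1)(2n+1)/24 - sum(t^3-t)/48 = 840/24 - 18/48 = 34.625.
        z = (W - E[W]) / sqrt(Var[W]) = (6.5 - 14) / 5.8843 = -1.2746.
        Two-sided p = 2*Phi(z) = 0.202459.
Step 6: alpha = 0.1. fail to reject H0.

W+ = 21.5, W- = 6.5, W = min = 6.5, p = 0.202459, fail to reject H0.


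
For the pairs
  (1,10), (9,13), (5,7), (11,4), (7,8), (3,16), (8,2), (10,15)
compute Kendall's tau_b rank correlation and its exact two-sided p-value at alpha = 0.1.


Step 1: Enumerate the 28 unordered pairs (i,j) with i<j and classify each by sign(x_j-x_i) * sign(y_j-y_i).
  (1,2):dx=+8,dy=+3->C; (1,3):dx=+4,dy=-3->D; (1,4):dx=+10,dy=-6->D; (1,5):dx=+6,dy=-2->D
  (1,6):dx=+2,dy=+6->C; (1,7):dx=+7,dy=-8->D; (1,8):dx=+9,dy=+5->C; (2,3):dx=-4,dy=-6->C
  (2,4):dx=+2,dy=-9->D; (2,5):dx=-2,dy=-5->C; (2,6):dx=-6,dy=+3->D; (2,7):dx=-1,dy=-11->C
  (2,8):dx=+1,dy=+2->C; (3,4):dx=+6,dy=-3->D; (3,5):dx=+2,dy=+1->C; (3,6):dx=-2,dy=+9->D
  (3,7):dx=+3,dy=-5->D; (3,8):dx=+5,dy=+8->C; (4,5):dx=-4,dy=+4->D; (4,6):dx=-8,dy=+12->D
  (4,7):dx=-3,dy=-2->C; (4,8):dx=-1,dy=+11->D; (5,6):dx=-4,dy=+8->D; (5,7):dx=+1,dy=-6->D
  (5,8):dx=+3,dy=+7->C; (6,7):dx=+5,dy=-14->D; (6,8):dx=+7,dy=-1->D; (7,8):dx=+2,dy=+13->C
Step 2: C = 12, D = 16, total pairs = 28.
Step 3: tau = (C - D)/(n(n-1)/2) = (12 - 16)/28 = -0.142857.
Step 4: Exact two-sided p-value (enumerate n! = 40320 permutations of y under H0): p = 0.719544.
Step 5: alpha = 0.1. fail to reject H0.

tau_b = -0.1429 (C=12, D=16), p = 0.719544, fail to reject H0.


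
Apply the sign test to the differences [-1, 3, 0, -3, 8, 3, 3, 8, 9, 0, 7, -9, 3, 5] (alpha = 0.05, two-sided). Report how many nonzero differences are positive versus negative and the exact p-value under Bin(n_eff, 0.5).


Step 1: Discard zero differences. Original n = 14; n_eff = number of nonzero differences = 12.
Nonzero differences (with sign): -1, +3, -3, +8, +3, +3, +8, +9, +7, -9, +3, +5
Step 2: Count signs: positive = 9, negative = 3.
Step 3: Under H0: P(positive) = 0.5, so the number of positives S ~ Bin(12, 0.5).
Step 4: Two-sided exact p-value = sum of Bin(12,0.5) probabilities at or below the observed probability = 0.145996.
Step 5: alpha = 0.05. fail to reject H0.

n_eff = 12, pos = 9, neg = 3, p = 0.145996, fail to reject H0.


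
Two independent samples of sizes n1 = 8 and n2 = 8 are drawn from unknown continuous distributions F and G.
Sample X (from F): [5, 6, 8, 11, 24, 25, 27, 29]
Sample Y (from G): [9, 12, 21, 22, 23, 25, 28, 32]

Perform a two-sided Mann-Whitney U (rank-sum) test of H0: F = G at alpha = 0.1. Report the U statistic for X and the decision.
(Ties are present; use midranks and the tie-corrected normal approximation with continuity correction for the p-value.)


Step 1: Combine and sort all 16 observations; assign midranks.
sorted (value, group): (5,X), (6,X), (8,X), (9,Y), (11,X), (12,Y), (21,Y), (22,Y), (23,Y), (24,X), (25,X), (25,Y), (27,X), (28,Y), (29,X), (32,Y)
ranks: 5->1, 6->2, 8->3, 9->4, 11->5, 12->6, 21->7, 22->8, 23->9, 24->10, 25->11.5, 25->11.5, 27->13, 28->14, 29->15, 32->16
Step 2: Rank sum for X: R1 = 1 + 2 + 3 + 5 + 10 + 11.5 + 13 + 15 = 60.5.
Step 3: U_X = R1 - n1(n1+1)/2 = 60.5 - 8*9/2 = 60.5 - 36 = 24.5.
       U_Y = n1*n2 - U_X = 64 - 24.5 = 39.5.
Step 4: Ties are present, so use the tie-corrected normal approximation (with continuity correction) for the p-value.
Step 5: p-value = 0.461920; compare to alpha = 0.1. fail to reject H0.

U_X = 24.5, p = 0.461920, fail to reject H0 at alpha = 0.1.


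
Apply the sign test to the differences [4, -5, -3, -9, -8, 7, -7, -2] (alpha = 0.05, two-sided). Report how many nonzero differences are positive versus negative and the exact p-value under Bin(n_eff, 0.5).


Step 1: Discard zero differences. Original n = 8; n_eff = number of nonzero differences = 8.
Nonzero differences (with sign): +4, -5, -3, -9, -8, +7, -7, -2
Step 2: Count signs: positive = 2, negative = 6.
Step 3: Under H0: P(positive) = 0.5, so the number of positives S ~ Bin(8, 0.5).
Step 4: Two-sided exact p-value = sum of Bin(8,0.5) probabilities at or below the observed probability = 0.289062.
Step 5: alpha = 0.05. fail to reject H0.

n_eff = 8, pos = 2, neg = 6, p = 0.289062, fail to reject H0.


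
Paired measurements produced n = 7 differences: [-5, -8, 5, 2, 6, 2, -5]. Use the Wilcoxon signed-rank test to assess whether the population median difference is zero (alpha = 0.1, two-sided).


Step 1: Drop any zero differences (none here) and take |d_i|.
|d| = [5, 8, 5, 2, 6, 2, 5]
Step 2: Midrank |d_i| (ties get averaged ranks).
ranks: |5|->4, |8|->7, |5|->4, |2|->1.5, |6|->6, |2|->1.5, |5|->4
Step 3: Attach original signs; sum ranks with positive sign and with negative sign.
W+ = 4 + 1.5 + 6 + 1.5 = 13
W- = 4 + 7 + 4 = 15
(Check: W+ + W- = 28 should equal n(n+1)/2 = 28.)
Step 4: Test statistic W = min(W+, W-) = 13.
Step 5: Ties in |d|, so use the tie-corrected normal approximation.
        E[W] = n(n+1)/4 = 7*8/4 = 14.
        Tie groups: |d|=2 (t=2), |d|=5 (t=3); sum(t^3 - t) = 30.
        Var[W] = n(n+1)(2n+1)/24 - sum(t^3-t)/48 = 840/24 - 30/48 = 34.375.
        z = (W - E[W]) / sqrt(Var[W]) = (13 - 14) / 5.8630 = -0.1706.
        Two-sided p = 2*Phi(z) = 0.864569.
Step 6: alpha = 0.1. fail to reject H0.

W+ = 13, W- = 15, W = min = 13, p = 0.864569, fail to reject H0.


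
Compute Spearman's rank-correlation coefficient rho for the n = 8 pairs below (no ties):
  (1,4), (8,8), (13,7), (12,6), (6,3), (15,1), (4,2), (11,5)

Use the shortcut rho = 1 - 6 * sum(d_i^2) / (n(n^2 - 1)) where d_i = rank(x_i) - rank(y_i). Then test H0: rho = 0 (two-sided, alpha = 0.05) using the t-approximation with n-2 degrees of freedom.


Step 1: Rank x and y separately (midranks; no ties here).
rank(x): 1->1, 8->4, 13->7, 12->6, 6->3, 15->8, 4->2, 11->5
rank(y): 4->4, 8->8, 7->7, 6->6, 3->3, 1->1, 2->2, 5->5
Step 2: d_i = R_x(i) - R_y(i); compute d_i^2.
  (1-4)^2=9, (4-8)^2=16, (7-7)^2=0, (6-6)^2=0, (3-3)^2=0, (8-1)^2=49, (2-2)^2=0, (5-5)^2=0
sum(d^2) = 74.
Step 3: rho = 1 - 6*74 / (8*(8^2 - 1)) = 1 - 444/504 = 0.119048.
Step 4: Under H0, t = rho * sqrt((n-2)/(1-rho^2)) = 0.2937 ~ t(6).
Step 5: Two-sided p-value from the t-distribution with 6 df = 0.778886.
Step 6: alpha = 0.05. fail to reject H0.

rho = 0.1190, p = 0.778886, fail to reject H0 at alpha = 0.05.


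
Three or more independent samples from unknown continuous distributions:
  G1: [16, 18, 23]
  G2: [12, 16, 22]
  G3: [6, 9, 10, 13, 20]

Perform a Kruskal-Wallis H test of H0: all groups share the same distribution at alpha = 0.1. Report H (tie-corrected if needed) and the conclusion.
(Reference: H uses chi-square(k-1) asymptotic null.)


Step 1: Combine all N = 11 observations and assign midranks.
sorted (value, group, rank): (6,G3,1), (9,G3,2), (10,G3,3), (12,G2,4), (13,G3,5), (16,G1,6.5), (16,G2,6.5), (18,G1,8), (20,G3,9), (22,G2,10), (23,G1,11)
Step 2: Sum ranks within each group.
R_1 = 25.5 (n_1 = 3)
R_2 = 20.5 (n_2 = 3)
R_3 = 20 (n_3 = 5)
Step 3: H = 12/(N(N+1)) * sum(R_i^2/n_i) - 3(N+1)
     = 12/(11*12) * (25.5^2/3 + 20.5^2/3 + 20^2/5) - 3*12
     = 0.090909 * 436.833 - 36
     = 3.712121.
Step 4: Ties present; correction factor C = 1 - 6/(11^3 - 11) = 0.995455. Corrected H = 3.712121 / 0.995455 = 3.729072.
Step 5: Under H0, H ~ chi^2(2); p-value = 0.154968.
Step 6: alpha = 0.1. fail to reject H0.

H = 3.7291, df = 2, p = 0.154968, fail to reject H0.


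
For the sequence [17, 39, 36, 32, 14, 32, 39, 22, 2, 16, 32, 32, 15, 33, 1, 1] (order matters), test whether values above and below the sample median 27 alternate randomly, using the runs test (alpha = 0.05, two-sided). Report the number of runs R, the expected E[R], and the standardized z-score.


Step 1: Compute median = 27; label A = above, B = below.
Labels in order: BAAABAABBBAABABB  (n_A = 8, n_B = 8)
Step 2: Count runs R = 9.
Step 3: Under H0 (random ordering), E[R] = 2*n_A*n_B/(n_A+n_B) + 1 = 2*8*8/16 + 1 = 9.0000.
        Var[R] = 2*n_A*n_B*(2*n_A*n_B - n_A - n_B) / ((n_A+n_B)^2 * (n_A+n_B-1)) = 14336/3840 = 3.7333.
        SD[R] = 1.9322.
Step 4: R = E[R], so z = 0 with no continuity correction.
Step 5: Two-sided p-value via normal approximation = 2*(1 - Phi(|z|)) = 1.000000.
Step 6: alpha = 0.05. fail to reject H0.

R = 9, z = 0.0000, p = 1.000000, fail to reject H0.


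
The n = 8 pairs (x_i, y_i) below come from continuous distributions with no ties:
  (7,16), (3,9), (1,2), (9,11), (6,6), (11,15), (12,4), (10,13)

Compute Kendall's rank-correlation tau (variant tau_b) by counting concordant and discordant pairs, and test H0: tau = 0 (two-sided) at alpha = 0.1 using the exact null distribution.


Step 1: Enumerate the 28 unordered pairs (i,j) with i<j and classify each by sign(x_j-x_i) * sign(y_j-y_i).
  (1,2):dx=-4,dy=-7->C; (1,3):dx=-6,dy=-14->C; (1,4):dx=+2,dy=-5->D; (1,5):dx=-1,dy=-10->C
  (1,6):dx=+4,dy=-1->D; (1,7):dx=+5,dy=-12->D; (1,8):dx=+3,dy=-3->D; (2,3):dx=-2,dy=-7->C
  (2,4):dx=+6,dy=+2->C; (2,5):dx=+3,dy=-3->D; (2,6):dx=+8,dy=+6->C; (2,7):dx=+9,dy=-5->D
  (2,8):dx=+7,dy=+4->C; (3,4):dx=+8,dy=+9->C; (3,5):dx=+5,dy=+4->C; (3,6):dx=+10,dy=+13->C
  (3,7):dx=+11,dy=+2->C; (3,8):dx=+9,dy=+11->C; (4,5):dx=-3,dy=-5->C; (4,6):dx=+2,dy=+4->C
  (4,7):dx=+3,dy=-7->D; (4,8):dx=+1,dy=+2->C; (5,6):dx=+5,dy=+9->C; (5,7):dx=+6,dy=-2->D
  (5,8):dx=+4,dy=+7->C; (6,7):dx=+1,dy=-11->D; (6,8):dx=-1,dy=-2->C; (7,8):dx=-2,dy=+9->D
Step 2: C = 18, D = 10, total pairs = 28.
Step 3: tau = (C - D)/(n(n-1)/2) = (18 - 10)/28 = 0.285714.
Step 4: Exact two-sided p-value (enumerate n! = 40320 permutations of y under H0): p = 0.398760.
Step 5: alpha = 0.1. fail to reject H0.

tau_b = 0.2857 (C=18, D=10), p = 0.398760, fail to reject H0.


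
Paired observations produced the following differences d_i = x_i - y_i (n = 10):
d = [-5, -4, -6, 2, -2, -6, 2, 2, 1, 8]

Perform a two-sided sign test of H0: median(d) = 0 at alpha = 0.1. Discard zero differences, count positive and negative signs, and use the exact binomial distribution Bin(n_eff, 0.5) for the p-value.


Step 1: Discard zero differences. Original n = 10; n_eff = number of nonzero differences = 10.
Nonzero differences (with sign): -5, -4, -6, +2, -2, -6, +2, +2, +1, +8
Step 2: Count signs: positive = 5, negative = 5.
Step 3: Under H0: P(positive) = 0.5, so the number of positives S ~ Bin(10, 0.5).
Step 4: Two-sided exact p-value = sum of Bin(10,0.5) probabilities at or below the observed probability = 1.000000.
Step 5: alpha = 0.1. fail to reject H0.

n_eff = 10, pos = 5, neg = 5, p = 1.000000, fail to reject H0.


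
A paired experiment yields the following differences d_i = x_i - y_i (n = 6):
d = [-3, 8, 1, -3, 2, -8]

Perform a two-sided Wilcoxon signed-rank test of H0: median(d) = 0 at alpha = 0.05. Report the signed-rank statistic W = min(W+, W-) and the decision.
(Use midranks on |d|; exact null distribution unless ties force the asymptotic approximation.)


Step 1: Drop any zero differences (none here) and take |d_i|.
|d| = [3, 8, 1, 3, 2, 8]
Step 2: Midrank |d_i| (ties get averaged ranks).
ranks: |3|->3.5, |8|->5.5, |1|->1, |3|->3.5, |2|->2, |8|->5.5
Step 3: Attach original signs; sum ranks with positive sign and with negative sign.
W+ = 5.5 + 1 + 2 = 8.5
W- = 3.5 + 3.5 + 5.5 = 12.5
(Check: W+ + W- = 21 should equal n(n+1)/2 = 21.)
Step 4: Test statistic W = min(W+, W-) = 8.5.
Step 5: Ties in |d|, so use the tie-corrected normal approximation.
        E[W] = n(n+1)/4 = 6*7/4 = 10.5.
        Tie groups: |d|=3 (t=2), |d|=8 (t=2); sum(t^3 - t) = 12.
        Var[W] = n(n+1)(2n+1)/24 - sum(t^3-t)/48 = 546/24 - 12/48 = 22.5.
        z = (W - E[W]) / sqrt(Var[W]) = (8.5 - 10.5) / 4.7434 = -0.4216.
        Two-sided p = 2*Phi(z) = 0.673290.
Step 6: alpha = 0.05. fail to reject H0.

W+ = 8.5, W- = 12.5, W = min = 8.5, p = 0.673290, fail to reject H0.


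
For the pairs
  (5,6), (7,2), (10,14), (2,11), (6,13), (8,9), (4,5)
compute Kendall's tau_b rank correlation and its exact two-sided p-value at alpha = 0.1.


Step 1: Enumerate the 21 unordered pairs (i,j) with i<j and classify each by sign(x_j-x_i) * sign(y_j-y_i).
  (1,2):dx=+2,dy=-4->D; (1,3):dx=+5,dy=+8->C; (1,4):dx=-3,dy=+5->D; (1,5):dx=+1,dy=+7->C
  (1,6):dx=+3,dy=+3->C; (1,7):dx=-1,dy=-1->C; (2,3):dx=+3,dy=+12->C; (2,4):dx=-5,dy=+9->D
  (2,5):dx=-1,dy=+11->D; (2,6):dx=+1,dy=+7->C; (2,7):dx=-3,dy=+3->D; (3,4):dx=-8,dy=-3->C
  (3,5):dx=-4,dy=-1->C; (3,6):dx=-2,dy=-5->C; (3,7):dx=-6,dy=-9->C; (4,5):dx=+4,dy=+2->C
  (4,6):dx=+6,dy=-2->D; (4,7):dx=+2,dy=-6->D; (5,6):dx=+2,dy=-4->D; (5,7):dx=-2,dy=-8->C
  (6,7):dx=-4,dy=-4->C
Step 2: C = 13, D = 8, total pairs = 21.
Step 3: tau = (C - D)/(n(n-1)/2) = (13 - 8)/21 = 0.238095.
Step 4: Exact two-sided p-value (enumerate n! = 5040 permutations of y under H0): p = 0.561905.
Step 5: alpha = 0.1. fail to reject H0.

tau_b = 0.2381 (C=13, D=8), p = 0.561905, fail to reject H0.


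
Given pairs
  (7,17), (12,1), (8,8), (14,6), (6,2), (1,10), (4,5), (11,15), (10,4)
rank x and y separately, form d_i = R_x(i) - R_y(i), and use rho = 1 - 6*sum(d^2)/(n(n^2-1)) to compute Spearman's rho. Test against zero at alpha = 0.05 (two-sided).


Step 1: Rank x and y separately (midranks; no ties here).
rank(x): 7->4, 12->8, 8->5, 14->9, 6->3, 1->1, 4->2, 11->7, 10->6
rank(y): 17->9, 1->1, 8->6, 6->5, 2->2, 10->7, 5->4, 15->8, 4->3
Step 2: d_i = R_x(i) - R_y(i); compute d_i^2.
  (4-9)^2=25, (8-1)^2=49, (5-6)^2=1, (9-5)^2=16, (3-2)^2=1, (1-7)^2=36, (2-4)^2=4, (7-8)^2=1, (6-3)^2=9
sum(d^2) = 142.
Step 3: rho = 1 - 6*142 / (9*(9^2 - 1)) = 1 - 852/720 = -0.183333.
Step 4: Under H0, t = rho * sqrt((n-2)/(1-rho^2)) = -0.4934 ~ t(7).
Step 5: Two-sided p-value from the t-distribution with 7 df = 0.636820.
Step 6: alpha = 0.05. fail to reject H0.

rho = -0.1833, p = 0.636820, fail to reject H0 at alpha = 0.05.


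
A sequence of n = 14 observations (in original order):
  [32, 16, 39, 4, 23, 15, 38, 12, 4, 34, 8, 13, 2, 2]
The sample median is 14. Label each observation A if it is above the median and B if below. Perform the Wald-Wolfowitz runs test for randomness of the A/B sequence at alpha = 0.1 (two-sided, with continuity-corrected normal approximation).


Step 1: Compute median = 14; label A = above, B = below.
Labels in order: AAABAAABBABBBB  (n_A = 7, n_B = 7)
Step 2: Count runs R = 6.
Step 3: Under H0 (random ordering), E[R] = 2*n_A*n_B/(n_A+n_B) + 1 = 2*7*7/14 + 1 = 8.0000.
        Var[R] = 2*n_A*n_B*(2*n_A*n_B - n_A - n_B) / ((n_A+n_B)^2 * (n_A+n_B-1)) = 8232/2548 = 3.2308.
        SD[R] = 1.7974.
Step 4: Continuity-corrected z = (R + 0.5 - E[R]) / SD[R] = (6 + 0.5 - 8.0000) / 1.7974 = -0.8345.
Step 5: Two-sided p-value via normal approximation = 2*(1 - Phi(|z|)) = 0.403986.
Step 6: alpha = 0.1. fail to reject H0.

R = 6, z = -0.8345, p = 0.403986, fail to reject H0.


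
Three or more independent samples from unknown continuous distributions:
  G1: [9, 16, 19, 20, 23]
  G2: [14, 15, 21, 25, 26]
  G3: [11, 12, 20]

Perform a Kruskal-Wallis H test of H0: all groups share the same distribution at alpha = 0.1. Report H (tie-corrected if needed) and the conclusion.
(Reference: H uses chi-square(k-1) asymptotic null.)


Step 1: Combine all N = 13 observations and assign midranks.
sorted (value, group, rank): (9,G1,1), (11,G3,2), (12,G3,3), (14,G2,4), (15,G2,5), (16,G1,6), (19,G1,7), (20,G1,8.5), (20,G3,8.5), (21,G2,10), (23,G1,11), (25,G2,12), (26,G2,13)
Step 2: Sum ranks within each group.
R_1 = 33.5 (n_1 = 5)
R_2 = 44 (n_2 = 5)
R_3 = 13.5 (n_3 = 3)
Step 3: H = 12/(N(N+1)) * sum(R_i^2/n_i) - 3(N+1)
     = 12/(13*14) * (33.5^2/5 + 44^2/5 + 13.5^2/3) - 3*14
     = 0.065934 * 672.4 - 42
     = 2.334066.
Step 4: Ties present; correction factor C = 1 - 6/(13^3 - 13) = 0.997253. Corrected H = 2.334066 / 0.997253 = 2.340496.
Step 5: Under H0, H ~ chi^2(2); p-value = 0.310290.
Step 6: alpha = 0.1. fail to reject H0.

H = 2.3405, df = 2, p = 0.310290, fail to reject H0.


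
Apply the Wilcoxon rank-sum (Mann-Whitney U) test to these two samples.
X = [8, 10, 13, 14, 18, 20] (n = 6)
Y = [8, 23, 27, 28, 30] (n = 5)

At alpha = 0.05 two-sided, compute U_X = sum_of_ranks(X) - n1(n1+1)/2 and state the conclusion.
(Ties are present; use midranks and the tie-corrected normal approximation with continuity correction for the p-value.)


Step 1: Combine and sort all 11 observations; assign midranks.
sorted (value, group): (8,X), (8,Y), (10,X), (13,X), (14,X), (18,X), (20,X), (23,Y), (27,Y), (28,Y), (30,Y)
ranks: 8->1.5, 8->1.5, 10->3, 13->4, 14->5, 18->6, 20->7, 23->8, 27->9, 28->10, 30->11
Step 2: Rank sum for X: R1 = 1.5 + 3 + 4 + 5 + 6 + 7 = 26.5.
Step 3: U_X = R1 - n1(n1+1)/2 = 26.5 - 6*7/2 = 26.5 - 21 = 5.5.
       U_Y = n1*n2 - U_X = 30 - 5.5 = 24.5.
Step 4: Ties are present, so use the tie-corrected normal approximation (with continuity correction) for the p-value.
Step 5: p-value = 0.099576; compare to alpha = 0.05. fail to reject H0.

U_X = 5.5, p = 0.099576, fail to reject H0 at alpha = 0.05.


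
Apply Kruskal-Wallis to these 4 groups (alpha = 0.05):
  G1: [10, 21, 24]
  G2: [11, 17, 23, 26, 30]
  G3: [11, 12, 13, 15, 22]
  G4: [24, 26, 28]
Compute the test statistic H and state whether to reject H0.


Step 1: Combine all N = 16 observations and assign midranks.
sorted (value, group, rank): (10,G1,1), (11,G2,2.5), (11,G3,2.5), (12,G3,4), (13,G3,5), (15,G3,6), (17,G2,7), (21,G1,8), (22,G3,9), (23,G2,10), (24,G1,11.5), (24,G4,11.5), (26,G2,13.5), (26,G4,13.5), (28,G4,15), (30,G2,16)
Step 2: Sum ranks within each group.
R_1 = 20.5 (n_1 = 3)
R_2 = 49 (n_2 = 5)
R_3 = 26.5 (n_3 = 5)
R_4 = 40 (n_4 = 3)
Step 3: H = 12/(N(N+1)) * sum(R_i^2/n_i) - 3(N+1)
     = 12/(16*17) * (20.5^2/3 + 49^2/5 + 26.5^2/5 + 40^2/3) - 3*17
     = 0.044118 * 1294.07 - 51
     = 6.091176.
Step 4: Ties present; correction factor C = 1 - 18/(16^3 - 16) = 0.995588. Corrected H = 6.091176 / 0.995588 = 6.118168.
Step 5: Under H0, H ~ chi^2(3); p-value = 0.106000.
Step 6: alpha = 0.05. fail to reject H0.

H = 6.1182, df = 3, p = 0.106000, fail to reject H0.


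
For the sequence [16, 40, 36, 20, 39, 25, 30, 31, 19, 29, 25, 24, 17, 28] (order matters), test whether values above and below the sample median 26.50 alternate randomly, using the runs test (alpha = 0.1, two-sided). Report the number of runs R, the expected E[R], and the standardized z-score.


Step 1: Compute median = 26.50; label A = above, B = below.
Labels in order: BAABABAABABBBA  (n_A = 7, n_B = 7)
Step 2: Count runs R = 10.
Step 3: Under H0 (random ordering), E[R] = 2*n_A*n_B/(n_A+n_B) + 1 = 2*7*7/14 + 1 = 8.0000.
        Var[R] = 2*n_A*n_B*(2*n_A*n_B - n_A - n_B) / ((n_A+n_B)^2 * (n_A+n_B-1)) = 8232/2548 = 3.2308.
        SD[R] = 1.7974.
Step 4: Continuity-corrected z = (R - 0.5 - E[R]) / SD[R] = (10 - 0.5 - 8.0000) / 1.7974 = 0.8345.
Step 5: Two-sided p-value via normal approximation = 2*(1 - Phi(|z|)) = 0.403986.
Step 6: alpha = 0.1. fail to reject H0.

R = 10, z = 0.8345, p = 0.403986, fail to reject H0.


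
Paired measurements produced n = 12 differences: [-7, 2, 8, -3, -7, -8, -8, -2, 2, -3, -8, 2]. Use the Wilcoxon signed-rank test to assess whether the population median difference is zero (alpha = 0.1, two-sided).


Step 1: Drop any zero differences (none here) and take |d_i|.
|d| = [7, 2, 8, 3, 7, 8, 8, 2, 2, 3, 8, 2]
Step 2: Midrank |d_i| (ties get averaged ranks).
ranks: |7|->7.5, |2|->2.5, |8|->10.5, |3|->5.5, |7|->7.5, |8|->10.5, |8|->10.5, |2|->2.5, |2|->2.5, |3|->5.5, |8|->10.5, |2|->2.5
Step 3: Attach original signs; sum ranks with positive sign and with negative sign.
W+ = 2.5 + 10.5 + 2.5 + 2.5 = 18
W- = 7.5 + 5.5 + 7.5 + 10.5 + 10.5 + 2.5 + 5.5 + 10.5 = 60
(Check: W+ + W- = 78 should equal n(n+1)/2 = 78.)
Step 4: Test statistic W = min(W+, W-) = 18.
Step 5: Ties in |d|, so use the tie-corrected normal approximation.
        E[W] = n(n+1)/4 = 12*13/4 = 39.
        Tie groups: |d|=2 (t=4), |d|=3 (t=2), |d|=7 (t=2), |d|=8 (t=4); sum(t^3 - t) = 132.
        Var[W] = n(n+1)(2n+1)/24 - sum(t^3-t)/48 = 3900/24 - 132/48 = 159.75.
        z = (W - E[W]) / sqrt(Var[W]) = (18 - 39) / 12.6392 = -1.6615.
        Two-sided p = 2*Phi(z) = 0.096614.
Step 6: alpha = 0.1. reject H0.

W+ = 18, W- = 60, W = min = 18, p = 0.096614, reject H0.


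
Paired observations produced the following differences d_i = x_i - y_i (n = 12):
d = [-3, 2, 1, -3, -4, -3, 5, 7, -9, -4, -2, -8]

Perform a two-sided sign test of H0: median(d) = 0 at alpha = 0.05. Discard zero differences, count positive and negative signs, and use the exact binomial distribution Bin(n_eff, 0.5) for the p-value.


Step 1: Discard zero differences. Original n = 12; n_eff = number of nonzero differences = 12.
Nonzero differences (with sign): -3, +2, +1, -3, -4, -3, +5, +7, -9, -4, -2, -8
Step 2: Count signs: positive = 4, negative = 8.
Step 3: Under H0: P(positive) = 0.5, so the number of positives S ~ Bin(12, 0.5).
Step 4: Two-sided exact p-value = sum of Bin(12,0.5) probabilities at or below the observed probability = 0.387695.
Step 5: alpha = 0.05. fail to reject H0.

n_eff = 12, pos = 4, neg = 8, p = 0.387695, fail to reject H0.


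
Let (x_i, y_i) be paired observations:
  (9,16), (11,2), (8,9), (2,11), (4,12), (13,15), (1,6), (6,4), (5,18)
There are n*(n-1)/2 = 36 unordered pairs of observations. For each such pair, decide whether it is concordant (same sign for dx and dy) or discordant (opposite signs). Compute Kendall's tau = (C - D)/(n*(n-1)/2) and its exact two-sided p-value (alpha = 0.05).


Step 1: Enumerate the 36 unordered pairs (i,j) with i<j and classify each by sign(x_j-x_i) * sign(y_j-y_i).
  (1,2):dx=+2,dy=-14->D; (1,3):dx=-1,dy=-7->C; (1,4):dx=-7,dy=-5->C; (1,5):dx=-5,dy=-4->C
  (1,6):dx=+4,dy=-1->D; (1,7):dx=-8,dy=-10->C; (1,8):dx=-3,dy=-12->C; (1,9):dx=-4,dy=+2->D
  (2,3):dx=-3,dy=+7->D; (2,4):dx=-9,dy=+9->D; (2,5):dx=-7,dy=+10->D; (2,6):dx=+2,dy=+13->C
  (2,7):dx=-10,dy=+4->D; (2,8):dx=-5,dy=+2->D; (2,9):dx=-6,dy=+16->D; (3,4):dx=-6,dy=+2->D
  (3,5):dx=-4,dy=+3->D; (3,6):dx=+5,dy=+6->C; (3,7):dx=-7,dy=-3->C; (3,8):dx=-2,dy=-5->C
  (3,9):dx=-3,dy=+9->D; (4,5):dx=+2,dy=+1->C; (4,6):dx=+11,dy=+4->C; (4,7):dx=-1,dy=-5->C
  (4,8):dx=+4,dy=-7->D; (4,9):dx=+3,dy=+7->C; (5,6):dx=+9,dy=+3->C; (5,7):dx=-3,dy=-6->C
  (5,8):dx=+2,dy=-8->D; (5,9):dx=+1,dy=+6->C; (6,7):dx=-12,dy=-9->C; (6,8):dx=-7,dy=-11->C
  (6,9):dx=-8,dy=+3->D; (7,8):dx=+5,dy=-2->D; (7,9):dx=+4,dy=+12->C; (8,9):dx=-1,dy=+14->D
Step 2: C = 19, D = 17, total pairs = 36.
Step 3: tau = (C - D)/(n(n-1)/2) = (19 - 17)/36 = 0.055556.
Step 4: Exact two-sided p-value (enumerate n! = 362880 permutations of y under H0): p = 0.919455.
Step 5: alpha = 0.05. fail to reject H0.

tau_b = 0.0556 (C=19, D=17), p = 0.919455, fail to reject H0.
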